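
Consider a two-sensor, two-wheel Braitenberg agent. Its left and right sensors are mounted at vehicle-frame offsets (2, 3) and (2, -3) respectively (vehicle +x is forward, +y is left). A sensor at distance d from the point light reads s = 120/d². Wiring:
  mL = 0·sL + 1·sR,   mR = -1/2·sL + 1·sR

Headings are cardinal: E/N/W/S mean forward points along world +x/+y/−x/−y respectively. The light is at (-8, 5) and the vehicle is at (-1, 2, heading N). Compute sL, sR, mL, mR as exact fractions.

left sensor world pos  = (-4, 4); dL² = 17
right sensor world pos = (2, 4); dR² = 101
sL = 120/17 = 120/17
sR = 120/101 = 120/101
mL = 0·sL + 1·sR = 120/101
mR = -1/2·sL + 1·sR = -4020/1717

120/17 120/101 120/101 -4020/1717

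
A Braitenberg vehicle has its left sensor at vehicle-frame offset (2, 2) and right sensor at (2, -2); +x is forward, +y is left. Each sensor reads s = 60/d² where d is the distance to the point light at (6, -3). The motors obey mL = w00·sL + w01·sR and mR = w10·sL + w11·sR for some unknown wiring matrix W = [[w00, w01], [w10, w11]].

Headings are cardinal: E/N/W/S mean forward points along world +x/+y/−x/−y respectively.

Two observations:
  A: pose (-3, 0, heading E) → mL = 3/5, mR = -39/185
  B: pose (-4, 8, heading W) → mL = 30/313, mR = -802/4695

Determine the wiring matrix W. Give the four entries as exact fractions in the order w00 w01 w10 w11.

0 1/2 -1 1/2

obs A: pose=(-3,0,E) → sL=30/37, sR=6/5, mL=3/5, mR=-39/185
obs B: pose=(-4,8,W) → sL=4/15, sR=60/313, mL=30/313, mR=-802/4695
sensor matrix S = [[30/37, 6/5], [4/15, 60/313]]; det S = -47648/289525
solve [mL_A; mL_B] = S·[w00; w01] and [mR_A; mR_B] = S·[w10; w11]:
  w00 = 0, w01 = 1/2, w10 = -1, w11 = 1/2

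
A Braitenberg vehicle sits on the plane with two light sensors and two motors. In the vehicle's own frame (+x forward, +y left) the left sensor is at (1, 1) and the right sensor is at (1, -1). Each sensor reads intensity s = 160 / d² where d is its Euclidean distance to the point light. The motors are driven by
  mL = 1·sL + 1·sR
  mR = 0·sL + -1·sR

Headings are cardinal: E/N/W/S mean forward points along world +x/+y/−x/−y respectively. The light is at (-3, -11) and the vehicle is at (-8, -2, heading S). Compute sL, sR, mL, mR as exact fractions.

left sensor world pos  = (-7, -3); dL² = 80
right sensor world pos = (-9, -3); dR² = 100
sL = 160/80 = 2
sR = 160/100 = 8/5
mL = 1·sL + 1·sR = 18/5
mR = 0·sL + -1·sR = -8/5

2 8/5 18/5 -8/5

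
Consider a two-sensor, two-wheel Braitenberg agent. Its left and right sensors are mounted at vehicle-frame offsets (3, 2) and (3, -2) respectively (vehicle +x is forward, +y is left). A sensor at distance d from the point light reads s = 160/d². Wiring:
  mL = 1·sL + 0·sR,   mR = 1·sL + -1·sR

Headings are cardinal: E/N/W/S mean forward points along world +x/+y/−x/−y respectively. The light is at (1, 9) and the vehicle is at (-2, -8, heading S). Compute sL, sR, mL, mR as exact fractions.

160/401 32/85 160/401 768/34085

left sensor world pos  = (0, -11); dL² = 401
right sensor world pos = (-4, -11); dR² = 425
sL = 160/401 = 160/401
sR = 160/425 = 32/85
mL = 1·sL + 0·sR = 160/401
mR = 1·sL + -1·sR = 768/34085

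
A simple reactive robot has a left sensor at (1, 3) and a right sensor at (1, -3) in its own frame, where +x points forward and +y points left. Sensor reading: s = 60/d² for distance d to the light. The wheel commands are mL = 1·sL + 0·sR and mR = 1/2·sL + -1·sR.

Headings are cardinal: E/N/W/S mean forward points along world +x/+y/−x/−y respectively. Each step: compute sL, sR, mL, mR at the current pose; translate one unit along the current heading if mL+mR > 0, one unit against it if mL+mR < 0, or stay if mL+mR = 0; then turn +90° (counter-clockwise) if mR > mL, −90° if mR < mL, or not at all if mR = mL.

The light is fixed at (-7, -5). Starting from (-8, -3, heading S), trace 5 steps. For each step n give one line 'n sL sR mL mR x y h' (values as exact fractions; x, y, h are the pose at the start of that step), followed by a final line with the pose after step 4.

0 12 60/17 12 42/17 -8 -3 S
1 15/2 3 15/2 3/4 -8 -4 W
2 60/29 12 60/29 -318/29 -9 -4 N
3 6 6 6 -3 -9 -5 E
4 12 60/17 12 42/17 -8 -5 S
final -8 -6 W

n=0: pose=(-8,-3,S); sL=12, sR=60/17; mL=12, mR=42/17; mL+mR=246/17 → advance +1; mR−mL=-162/17 → turn -1·90°
n=1: pose=(-8,-4,W); sL=15/2, sR=3; mL=15/2, mR=3/4; mL+mR=33/4 → advance +1; mR−mL=-27/4 → turn -1·90°
n=2: pose=(-9,-4,N); sL=60/29, sR=12; mL=60/29, mR=-318/29; mL+mR=-258/29 → advance -1; mR−mL=-378/29 → turn -1·90°
n=3: pose=(-9,-5,E); sL=6, sR=6; mL=6, mR=-3; mL+mR=3 → advance +1; mR−mL=-9 → turn -1·90°
n=4: pose=(-8,-5,S); sL=12, sR=60/17; mL=12, mR=42/17; mL+mR=246/17 → advance +1; mR−mL=-162/17 → turn -1·90°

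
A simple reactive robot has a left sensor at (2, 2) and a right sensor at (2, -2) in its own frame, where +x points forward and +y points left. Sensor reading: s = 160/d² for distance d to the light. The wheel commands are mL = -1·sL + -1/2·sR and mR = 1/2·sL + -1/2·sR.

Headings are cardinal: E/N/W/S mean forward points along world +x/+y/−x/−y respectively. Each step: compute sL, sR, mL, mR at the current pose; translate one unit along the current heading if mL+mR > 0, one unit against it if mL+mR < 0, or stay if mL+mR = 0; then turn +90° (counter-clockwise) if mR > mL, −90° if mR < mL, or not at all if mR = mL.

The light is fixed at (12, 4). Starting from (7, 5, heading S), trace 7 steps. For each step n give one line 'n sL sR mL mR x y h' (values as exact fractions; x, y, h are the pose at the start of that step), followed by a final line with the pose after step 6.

0 16 16/5 -88/5 32/5 7 5 S
1 32/5 160/9 -688/45 -256/45 7 6 E
2 2 5 -9/2 -3/2 6 6 N
3 32/13 160/73 -3376/949 128/949 6 5 W
4 16 16/5 -88/5 32/5 7 5 S
5 32/5 160/9 -688/45 -256/45 7 6 E
6 2 5 -9/2 -3/2 6 6 N
final 6 5 W

n=0: pose=(7,5,S); sL=16, sR=16/5; mL=-88/5, mR=32/5; mL+mR=-56/5 → advance -1; mR−mL=24 → turn +1·90°
n=1: pose=(7,6,E); sL=32/5, sR=160/9; mL=-688/45, mR=-256/45; mL+mR=-944/45 → advance -1; mR−mL=48/5 → turn +1·90°
n=2: pose=(6,6,N); sL=2, sR=5; mL=-9/2, mR=-3/2; mL+mR=-6 → advance -1; mR−mL=3 → turn +1·90°
n=3: pose=(6,5,W); sL=32/13, sR=160/73; mL=-3376/949, mR=128/949; mL+mR=-3248/949 → advance -1; mR−mL=48/13 → turn +1·90°
n=4: pose=(7,5,S); sL=16, sR=16/5; mL=-88/5, mR=32/5; mL+mR=-56/5 → advance -1; mR−mL=24 → turn +1·90°
n=5: pose=(7,6,E); sL=32/5, sR=160/9; mL=-688/45, mR=-256/45; mL+mR=-944/45 → advance -1; mR−mL=48/5 → turn +1·90°
n=6: pose=(6,6,N); sL=2, sR=5; mL=-9/2, mR=-3/2; mL+mR=-6 → advance -1; mR−mL=3 → turn +1·90°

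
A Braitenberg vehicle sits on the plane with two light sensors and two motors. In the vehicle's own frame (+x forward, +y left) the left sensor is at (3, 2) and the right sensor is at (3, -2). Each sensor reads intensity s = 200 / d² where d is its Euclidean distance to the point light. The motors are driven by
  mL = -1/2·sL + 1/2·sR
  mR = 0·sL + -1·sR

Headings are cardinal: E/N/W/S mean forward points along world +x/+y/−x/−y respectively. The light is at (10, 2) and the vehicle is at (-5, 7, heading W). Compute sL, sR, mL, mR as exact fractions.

200/333 200/373 -4000/124209 -200/373

left sensor world pos  = (-8, 5); dL² = 333
right sensor world pos = (-8, 9); dR² = 373
sL = 200/333 = 200/333
sR = 200/373 = 200/373
mL = -1/2·sL + 1/2·sR = -4000/124209
mR = 0·sL + -1·sR = -200/373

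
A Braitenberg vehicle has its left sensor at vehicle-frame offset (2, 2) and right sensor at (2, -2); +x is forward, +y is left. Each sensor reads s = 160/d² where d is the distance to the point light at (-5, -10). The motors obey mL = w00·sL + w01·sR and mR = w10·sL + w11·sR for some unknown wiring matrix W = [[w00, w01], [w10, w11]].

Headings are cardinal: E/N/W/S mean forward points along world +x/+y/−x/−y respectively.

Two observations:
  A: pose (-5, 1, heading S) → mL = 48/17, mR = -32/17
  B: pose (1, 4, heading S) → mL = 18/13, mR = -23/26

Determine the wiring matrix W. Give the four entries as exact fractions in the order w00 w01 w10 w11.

obs A: pose=(-5,1,S) → sL=32/17, sR=32/17, mL=48/17, mR=-32/17
obs B: pose=(1,4,S) → sL=10/13, sR=1, mL=18/13, mR=-23/26
sensor matrix S = [[32/17, 32/17], [10/13, 1]]; det S = 96/221
solve [mL_A; mL_B] = S·[w00; w01] and [mR_A; mR_B] = S·[w10; w11]:
  w00 = 1/2, w01 = 1, w10 = -1/2, w11 = -1/2

1/2 1 -1/2 -1/2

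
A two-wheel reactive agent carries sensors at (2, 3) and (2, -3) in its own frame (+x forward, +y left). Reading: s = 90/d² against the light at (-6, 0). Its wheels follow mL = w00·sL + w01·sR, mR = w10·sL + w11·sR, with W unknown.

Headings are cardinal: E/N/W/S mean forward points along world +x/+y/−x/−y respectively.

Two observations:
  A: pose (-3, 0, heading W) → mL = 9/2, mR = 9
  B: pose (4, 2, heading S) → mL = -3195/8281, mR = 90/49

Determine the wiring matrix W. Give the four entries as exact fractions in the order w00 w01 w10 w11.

1 -1/2 0 1

obs A: pose=(-3,0,W) → sL=9, sR=9, mL=9/2, mR=9
obs B: pose=(4,2,S) → sL=90/169, sR=90/49, mL=-3195/8281, mR=90/49
sensor matrix S = [[9, 9], [90/169, 90/49]]; det S = 97200/8281
solve [mL_A; mL_B] = S·[w00; w01] and [mR_A; mR_B] = S·[w10; w11]:
  w00 = 1, w01 = -1/2, w10 = 0, w11 = 1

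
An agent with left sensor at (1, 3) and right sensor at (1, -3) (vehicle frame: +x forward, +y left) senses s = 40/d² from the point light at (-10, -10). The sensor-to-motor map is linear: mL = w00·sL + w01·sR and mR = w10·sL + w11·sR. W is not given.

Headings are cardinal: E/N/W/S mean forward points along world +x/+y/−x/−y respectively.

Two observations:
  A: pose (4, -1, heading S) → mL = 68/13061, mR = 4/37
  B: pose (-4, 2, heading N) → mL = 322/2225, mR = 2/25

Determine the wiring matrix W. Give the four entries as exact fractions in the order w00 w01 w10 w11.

1 -1/2 0 1/2

obs A: pose=(4,-1,S) → sL=40/353, sR=8/37, mL=68/13061, mR=4/37
obs B: pose=(-4,2,N) → sL=20/89, sR=4/25, mL=322/2225, mR=2/25
sensor matrix S = [[40/353, 8/37], [20/89, 4/25]]; det S = -177024/5812145
solve [mL_A; mL_B] = S·[w00; w01] and [mR_A; mR_B] = S·[w10; w11]:
  w00 = 1, w01 = -1/2, w10 = 0, w11 = 1/2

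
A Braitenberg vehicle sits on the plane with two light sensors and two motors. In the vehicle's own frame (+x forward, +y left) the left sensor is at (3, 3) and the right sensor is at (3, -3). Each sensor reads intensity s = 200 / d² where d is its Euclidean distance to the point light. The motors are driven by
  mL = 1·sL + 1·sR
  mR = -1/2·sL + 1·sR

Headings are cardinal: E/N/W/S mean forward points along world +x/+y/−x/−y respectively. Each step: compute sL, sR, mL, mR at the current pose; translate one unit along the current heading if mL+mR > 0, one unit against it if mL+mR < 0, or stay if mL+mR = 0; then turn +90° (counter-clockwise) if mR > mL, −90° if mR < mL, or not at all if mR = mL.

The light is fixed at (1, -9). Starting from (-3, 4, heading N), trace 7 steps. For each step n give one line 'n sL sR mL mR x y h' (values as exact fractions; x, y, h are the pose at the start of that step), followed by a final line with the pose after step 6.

n=0: pose=(-3,4,N); sL=40/61, sR=200/257; mL=22480/15677, mR=7060/15677; mL+mR=29540/15677 → advance +1; mR−mL=-60/61 → turn -1·90°
n=1: pose=(-3,5,E); sL=20/29, sR=100/61; mL=4120/1769, mR=2290/1769; mL+mR=6410/1769 → advance +1; mR−mL=-30/29 → turn -1·90°
n=2: pose=(-2,5,S); sL=200/121, sR=200/157; mL=55600/18997, mR=8500/18997; mL+mR=64100/18997 → advance +1; mR−mL=-300/121 → turn -1·90°
n=3: pose=(-2,4,W); sL=25/17, sR=50/73; mL=2675/1241, mR=-125/2482; mL+mR=5225/2482 → advance +1; mR−mL=-75/34 → turn -1·90°
n=4: pose=(-3,4,N); sL=40/61, sR=200/257; mL=22480/15677, mR=7060/15677; mL+mR=29540/15677 → advance +1; mR−mL=-60/61 → turn -1·90°
n=5: pose=(-3,5,E); sL=20/29, sR=100/61; mL=4120/1769, mR=2290/1769; mL+mR=6410/1769 → advance +1; mR−mL=-30/29 → turn -1·90°
n=6: pose=(-2,5,S); sL=200/121, sR=200/157; mL=55600/18997, mR=8500/18997; mL+mR=64100/18997 → advance +1; mR−mL=-300/121 → turn -1·90°

0 40/61 200/257 22480/15677 7060/15677 -3 4 N
1 20/29 100/61 4120/1769 2290/1769 -3 5 E
2 200/121 200/157 55600/18997 8500/18997 -2 5 S
3 25/17 50/73 2675/1241 -125/2482 -2 4 W
4 40/61 200/257 22480/15677 7060/15677 -3 4 N
5 20/29 100/61 4120/1769 2290/1769 -3 5 E
6 200/121 200/157 55600/18997 8500/18997 -2 5 S
final -2 4 W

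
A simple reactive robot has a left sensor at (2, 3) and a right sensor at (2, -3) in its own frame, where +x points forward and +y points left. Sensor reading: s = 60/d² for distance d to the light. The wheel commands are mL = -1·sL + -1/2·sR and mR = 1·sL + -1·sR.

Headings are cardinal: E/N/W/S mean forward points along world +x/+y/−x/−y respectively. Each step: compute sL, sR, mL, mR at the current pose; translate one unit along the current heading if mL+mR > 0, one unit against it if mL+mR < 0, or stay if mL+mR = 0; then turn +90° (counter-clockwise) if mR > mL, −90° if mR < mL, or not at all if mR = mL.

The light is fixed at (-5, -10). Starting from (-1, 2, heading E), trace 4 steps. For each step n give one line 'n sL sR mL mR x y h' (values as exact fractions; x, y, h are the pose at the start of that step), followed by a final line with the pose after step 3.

0 20/87 20/39 -550/1131 -320/1131 -1 2 E
1 15/49 15/58 -2475/5684 135/2842 -2 2 N
2 12/13 60/197 -2754/2561 1584/2561 -2 1 W
3 6/13 30/41 -441/533 -144/533 -1 1 S
final -1 2 E

n=0: pose=(-1,2,E); sL=20/87, sR=20/39; mL=-550/1131, mR=-320/1131; mL+mR=-10/13 → advance -1; mR−mL=230/1131 → turn +1·90°
n=1: pose=(-2,2,N); sL=15/49, sR=15/58; mL=-2475/5684, mR=135/2842; mL+mR=-45/116 → advance -1; mR−mL=2745/5684 → turn +1·90°
n=2: pose=(-2,1,W); sL=12/13, sR=60/197; mL=-2754/2561, mR=1584/2561; mL+mR=-90/197 → advance -1; mR−mL=4338/2561 → turn +1·90°
n=3: pose=(-1,1,S); sL=6/13, sR=30/41; mL=-441/533, mR=-144/533; mL+mR=-45/41 → advance -1; mR−mL=297/533 → turn +1·90°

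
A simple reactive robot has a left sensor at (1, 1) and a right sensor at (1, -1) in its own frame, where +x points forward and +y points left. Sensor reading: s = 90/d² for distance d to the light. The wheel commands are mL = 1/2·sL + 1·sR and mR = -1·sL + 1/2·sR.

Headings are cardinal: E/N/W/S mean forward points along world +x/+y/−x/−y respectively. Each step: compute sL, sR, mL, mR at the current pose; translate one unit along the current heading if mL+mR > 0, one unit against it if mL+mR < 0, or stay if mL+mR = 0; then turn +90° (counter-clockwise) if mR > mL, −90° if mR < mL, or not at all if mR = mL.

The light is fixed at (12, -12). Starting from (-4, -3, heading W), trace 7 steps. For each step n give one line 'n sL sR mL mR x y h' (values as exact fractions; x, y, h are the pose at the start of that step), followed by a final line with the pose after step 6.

0 90/353 90/389 49275/137317 -19125/137317 -4 -3 W
1 45/212 45/178 13545/37736 -405/4717 -5 -3 N
2 90/377 90/337 49095/127049 -13365/127049 -5 -2 E
3 5/17 9/37 491/1258 -217/1258 -4 -2 S
4 90/353 90/389 49275/137317 -19125/137317 -4 -3 W
5 45/212 45/178 13545/37736 -405/4717 -5 -3 N
6 90/377 90/337 49095/127049 -13365/127049 -5 -2 E
final -4 -2 S

n=0: pose=(-4,-3,W); sL=90/353, sR=90/389; mL=49275/137317, mR=-19125/137317; mL+mR=30150/137317 → advance +1; mR−mL=-68400/137317 → turn -1·90°
n=1: pose=(-5,-3,N); sL=45/212, sR=45/178; mL=13545/37736, mR=-405/4717; mL+mR=10305/37736 → advance +1; mR−mL=-16785/37736 → turn -1·90°
n=2: pose=(-5,-2,E); sL=90/377, sR=90/337; mL=49095/127049, mR=-13365/127049; mL+mR=35730/127049 → advance +1; mR−mL=-62460/127049 → turn -1·90°
n=3: pose=(-4,-2,S); sL=5/17, sR=9/37; mL=491/1258, mR=-217/1258; mL+mR=137/629 → advance +1; mR−mL=-354/629 → turn -1·90°
n=4: pose=(-4,-3,W); sL=90/353, sR=90/389; mL=49275/137317, mR=-19125/137317; mL+mR=30150/137317 → advance +1; mR−mL=-68400/137317 → turn -1·90°
n=5: pose=(-5,-3,N); sL=45/212, sR=45/178; mL=13545/37736, mR=-405/4717; mL+mR=10305/37736 → advance +1; mR−mL=-16785/37736 → turn -1·90°
n=6: pose=(-5,-2,E); sL=90/377, sR=90/337; mL=49095/127049, mR=-13365/127049; mL+mR=35730/127049 → advance +1; mR−mL=-62460/127049 → turn -1·90°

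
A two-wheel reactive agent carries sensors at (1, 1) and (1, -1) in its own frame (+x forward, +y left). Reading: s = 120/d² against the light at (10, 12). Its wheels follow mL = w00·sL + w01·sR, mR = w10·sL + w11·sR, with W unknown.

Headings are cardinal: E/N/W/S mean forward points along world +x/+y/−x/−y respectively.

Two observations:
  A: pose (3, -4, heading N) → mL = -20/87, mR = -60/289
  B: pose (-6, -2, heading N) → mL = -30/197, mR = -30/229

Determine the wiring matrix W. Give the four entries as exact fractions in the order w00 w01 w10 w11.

obs A: pose=(3,-4,N) → sL=120/289, sR=40/87, mL=-20/87, mR=-60/289
obs B: pose=(-6,-2,N) → sL=60/229, sR=60/197, mL=-30/197, mR=-30/229
sensor matrix S = [[120/289, 40/87], [60/229, 60/197]]; det S = 2268800/378092053
solve [mL_A; mL_B] = S·[w00; w01] and [mR_A; mR_B] = S·[w10; w11]:
  w00 = 0, w01 = -1/2, w10 = -1/2, w11 = 0

0 -1/2 -1/2 0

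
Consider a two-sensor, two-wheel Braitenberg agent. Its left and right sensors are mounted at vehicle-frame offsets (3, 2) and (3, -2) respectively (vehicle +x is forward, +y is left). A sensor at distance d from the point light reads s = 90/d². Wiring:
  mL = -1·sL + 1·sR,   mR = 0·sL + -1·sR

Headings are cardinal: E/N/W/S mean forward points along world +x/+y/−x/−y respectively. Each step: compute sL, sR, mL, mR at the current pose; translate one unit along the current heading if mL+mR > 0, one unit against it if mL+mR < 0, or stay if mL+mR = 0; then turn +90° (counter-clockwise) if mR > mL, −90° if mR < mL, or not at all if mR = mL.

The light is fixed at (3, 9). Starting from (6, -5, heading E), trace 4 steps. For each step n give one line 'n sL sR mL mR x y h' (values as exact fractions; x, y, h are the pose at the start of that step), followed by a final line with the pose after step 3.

n=0: pose=(6,-5,E); sL=1/2, sR=45/146; mL=-14/73, mR=-45/146; mL+mR=-1/2 → advance -1; mR−mL=-17/146 → turn -1·90°
n=1: pose=(5,-5,S); sL=18/61, sR=90/289; mL=288/17629, mR=-90/289; mL+mR=-18/61 → advance -1; mR−mL=-5778/17629 → turn -1·90°
n=2: pose=(5,-4,W); sL=45/113, sR=45/61; mL=2340/6893, mR=-45/61; mL+mR=-45/113 → advance -1; mR−mL=-7425/6893 → turn -1·90°
n=3: pose=(6,-4,N); sL=90/101, sR=18/25; mL=-432/2525, mR=-18/25; mL+mR=-90/101 → advance -1; mR−mL=-1386/2525 → turn -1·90°

0 1/2 45/146 -14/73 -45/146 6 -5 E
1 18/61 90/289 288/17629 -90/289 5 -5 S
2 45/113 45/61 2340/6893 -45/61 5 -4 W
3 90/101 18/25 -432/2525 -18/25 6 -4 N
final 6 -5 E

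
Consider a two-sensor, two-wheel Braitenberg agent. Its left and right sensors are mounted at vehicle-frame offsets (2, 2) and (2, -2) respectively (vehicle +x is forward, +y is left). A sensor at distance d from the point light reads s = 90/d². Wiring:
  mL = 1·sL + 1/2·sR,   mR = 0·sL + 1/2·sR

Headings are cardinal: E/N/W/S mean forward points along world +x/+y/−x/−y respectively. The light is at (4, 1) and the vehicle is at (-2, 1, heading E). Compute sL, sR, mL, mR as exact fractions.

9/2 9/2 27/4 9/4

left sensor world pos  = (0, 3); dL² = 20
right sensor world pos = (0, -1); dR² = 20
sL = 90/20 = 9/2
sR = 90/20 = 9/2
mL = 1·sL + 1/2·sR = 27/4
mR = 0·sL + 1/2·sR = 9/4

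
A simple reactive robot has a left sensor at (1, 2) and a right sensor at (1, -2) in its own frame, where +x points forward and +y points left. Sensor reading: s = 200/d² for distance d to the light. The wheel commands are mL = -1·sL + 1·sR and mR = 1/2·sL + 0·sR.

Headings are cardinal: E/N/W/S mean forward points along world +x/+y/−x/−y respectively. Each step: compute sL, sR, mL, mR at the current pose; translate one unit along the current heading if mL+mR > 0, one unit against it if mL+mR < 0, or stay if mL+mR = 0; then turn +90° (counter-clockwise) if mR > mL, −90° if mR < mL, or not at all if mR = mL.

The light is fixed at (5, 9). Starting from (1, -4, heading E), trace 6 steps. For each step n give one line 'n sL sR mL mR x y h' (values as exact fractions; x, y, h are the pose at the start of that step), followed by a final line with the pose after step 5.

0 20/13 100/117 -80/117 10/13 1 -4 E
1 200/169 40/29 960/4901 100/169 2 -4 N
2 50/53 50/29 1200/1537 25/53 2 -3 W
3 200/157 8/5 256/785 100/157 1 -3 N
4 100/97 100/53 4400/5141 50/97 1 -2 W
5 200/149 200/109 8000/16241 100/149 0 -2 N
final 0 -1 W

n=0: pose=(1,-4,E); sL=20/13, sR=100/117; mL=-80/117, mR=10/13; mL+mR=10/117 → advance +1; mR−mL=170/117 → turn +1·90°
n=1: pose=(2,-4,N); sL=200/169, sR=40/29; mL=960/4901, mR=100/169; mL+mR=3860/4901 → advance +1; mR−mL=1940/4901 → turn +1·90°
n=2: pose=(2,-3,W); sL=50/53, sR=50/29; mL=1200/1537, mR=25/53; mL+mR=1925/1537 → advance +1; mR−mL=-475/1537 → turn -1·90°
n=3: pose=(1,-3,N); sL=200/157, sR=8/5; mL=256/785, mR=100/157; mL+mR=756/785 → advance +1; mR−mL=244/785 → turn +1·90°
n=4: pose=(1,-2,W); sL=100/97, sR=100/53; mL=4400/5141, mR=50/97; mL+mR=7050/5141 → advance +1; mR−mL=-1750/5141 → turn -1·90°
n=5: pose=(0,-2,N); sL=200/149, sR=200/109; mL=8000/16241, mR=100/149; mL+mR=18900/16241 → advance +1; mR−mL=2900/16241 → turn +1·90°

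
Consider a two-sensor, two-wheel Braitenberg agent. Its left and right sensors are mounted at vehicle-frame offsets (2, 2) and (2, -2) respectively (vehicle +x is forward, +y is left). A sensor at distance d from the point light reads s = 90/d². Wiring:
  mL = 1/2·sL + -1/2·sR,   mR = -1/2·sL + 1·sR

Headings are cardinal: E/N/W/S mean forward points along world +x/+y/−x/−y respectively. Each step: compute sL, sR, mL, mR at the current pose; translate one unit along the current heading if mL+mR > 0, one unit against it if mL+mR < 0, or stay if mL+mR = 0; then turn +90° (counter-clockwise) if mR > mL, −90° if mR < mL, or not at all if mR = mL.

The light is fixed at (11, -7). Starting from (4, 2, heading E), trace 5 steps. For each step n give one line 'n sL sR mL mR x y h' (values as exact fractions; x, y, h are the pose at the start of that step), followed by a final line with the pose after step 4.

n=0: pose=(4,2,E); sL=45/73, sR=45/37; mL=-810/2701, mR=4905/5402; mL+mR=45/74 → advance +1; mR−mL=6525/5402 → turn +1·90°
n=1: pose=(5,2,N); sL=18/37, sR=90/137; mL=-432/5069, mR=2097/5069; mL+mR=45/137 → advance +1; mR−mL=2529/5069 → turn +1·90°
n=2: pose=(5,3,W); sL=45/64, sR=45/104; mL=225/1664, mR=135/1664; mL+mR=45/208 → advance +1; mR−mL=-45/832 → turn -1·90°
n=3: pose=(4,3,N); sL=2/5, sR=90/169; mL=-56/845, mR=281/845; mL+mR=45/169 → advance +1; mR−mL=337/845 → turn +1·90°
n=4: pose=(4,4,W); sL=5/9, sR=9/25; mL=22/225, mR=37/450; mL+mR=9/50 → advance +1; mR−mL=-7/450 → turn -1·90°

0 45/73 45/37 -810/2701 4905/5402 4 2 E
1 18/37 90/137 -432/5069 2097/5069 5 2 N
2 45/64 45/104 225/1664 135/1664 5 3 W
3 2/5 90/169 -56/845 281/845 4 3 N
4 5/9 9/25 22/225 37/450 4 4 W
final 3 4 N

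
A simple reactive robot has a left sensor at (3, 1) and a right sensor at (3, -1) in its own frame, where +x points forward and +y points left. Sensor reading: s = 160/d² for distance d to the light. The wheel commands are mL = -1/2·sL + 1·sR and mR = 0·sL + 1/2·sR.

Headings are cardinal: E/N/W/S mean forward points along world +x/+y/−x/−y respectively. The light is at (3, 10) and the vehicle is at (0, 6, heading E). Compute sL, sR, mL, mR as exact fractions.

160/9 32/5 -112/45 16/5

left sensor world pos  = (3, 7); dL² = 9
right sensor world pos = (3, 5); dR² = 25
sL = 160/9 = 160/9
sR = 160/25 = 32/5
mL = -1/2·sL + 1·sR = -112/45
mR = 0·sL + 1/2·sR = 16/5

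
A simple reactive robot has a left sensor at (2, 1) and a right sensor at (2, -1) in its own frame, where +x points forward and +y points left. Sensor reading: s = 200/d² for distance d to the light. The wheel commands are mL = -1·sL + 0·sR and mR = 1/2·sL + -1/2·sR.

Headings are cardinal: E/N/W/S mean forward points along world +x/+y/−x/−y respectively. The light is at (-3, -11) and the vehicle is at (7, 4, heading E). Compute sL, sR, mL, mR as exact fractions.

left sensor world pos  = (9, 5); dL² = 400
right sensor world pos = (9, 3); dR² = 340
sL = 200/400 = 1/2
sR = 200/340 = 10/17
mL = -1·sL + 0·sR = -1/2
mR = 1/2·sL + -1/2·sR = -3/68

1/2 10/17 -1/2 -3/68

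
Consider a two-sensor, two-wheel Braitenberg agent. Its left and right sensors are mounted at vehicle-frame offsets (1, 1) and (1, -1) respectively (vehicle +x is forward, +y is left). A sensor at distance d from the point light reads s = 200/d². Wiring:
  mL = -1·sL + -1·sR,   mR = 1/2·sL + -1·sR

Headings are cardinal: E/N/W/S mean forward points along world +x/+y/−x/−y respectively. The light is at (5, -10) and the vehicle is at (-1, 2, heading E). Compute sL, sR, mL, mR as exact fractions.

left sensor world pos  = (0, 3); dL² = 194
right sensor world pos = (0, 1); dR² = 146
sL = 200/194 = 100/97
sR = 200/146 = 100/73
mL = -1·sL + -1·sR = -17000/7081
mR = 1/2·sL + -1·sR = -6050/7081

100/97 100/73 -17000/7081 -6050/7081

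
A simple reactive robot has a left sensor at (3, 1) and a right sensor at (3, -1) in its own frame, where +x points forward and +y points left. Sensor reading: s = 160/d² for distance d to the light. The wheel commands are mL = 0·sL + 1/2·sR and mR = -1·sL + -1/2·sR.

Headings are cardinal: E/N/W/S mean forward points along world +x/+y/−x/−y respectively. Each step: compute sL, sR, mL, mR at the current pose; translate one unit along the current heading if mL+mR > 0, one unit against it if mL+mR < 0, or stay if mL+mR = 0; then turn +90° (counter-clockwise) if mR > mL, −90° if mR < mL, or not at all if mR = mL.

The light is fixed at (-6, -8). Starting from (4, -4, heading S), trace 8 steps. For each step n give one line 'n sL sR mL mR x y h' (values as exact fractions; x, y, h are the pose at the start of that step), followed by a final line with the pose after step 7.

0 80/61 80/41 40/41 -5720/2501 4 -4 S
1 32/13 32/17 16/17 -752/221 4 -3 W
2 40/41 10/13 5/13 -725/533 5 -3 N
3 160/221 32/41 16/41 -10096/9061 5 -4 E
4 80/61 80/41 40/41 -5720/2501 4 -4 S
5 32/13 32/17 16/17 -752/221 4 -3 W
6 40/41 10/13 5/13 -725/533 5 -3 N
7 160/221 32/41 16/41 -10096/9061 5 -4 E
final 4 -4 S

n=0: pose=(4,-4,S); sL=80/61, sR=80/41; mL=40/41, mR=-5720/2501; mL+mR=-80/61 → advance -1; mR−mL=-8160/2501 → turn -1·90°
n=1: pose=(4,-3,W); sL=32/13, sR=32/17; mL=16/17, mR=-752/221; mL+mR=-32/13 → advance -1; mR−mL=-960/221 → turn -1·90°
n=2: pose=(5,-3,N); sL=40/41, sR=10/13; mL=5/13, mR=-725/533; mL+mR=-40/41 → advance -1; mR−mL=-930/533 → turn -1·90°
n=3: pose=(5,-4,E); sL=160/221, sR=32/41; mL=16/41, mR=-10096/9061; mL+mR=-160/221 → advance -1; mR−mL=-13632/9061 → turn -1·90°
n=4: pose=(4,-4,S); sL=80/61, sR=80/41; mL=40/41, mR=-5720/2501; mL+mR=-80/61 → advance -1; mR−mL=-8160/2501 → turn -1·90°
n=5: pose=(4,-3,W); sL=32/13, sR=32/17; mL=16/17, mR=-752/221; mL+mR=-32/13 → advance -1; mR−mL=-960/221 → turn -1·90°
n=6: pose=(5,-3,N); sL=40/41, sR=10/13; mL=5/13, mR=-725/533; mL+mR=-40/41 → advance -1; mR−mL=-930/533 → turn -1·90°
n=7: pose=(5,-4,E); sL=160/221, sR=32/41; mL=16/41, mR=-10096/9061; mL+mR=-160/221 → advance -1; mR−mL=-13632/9061 → turn -1·90°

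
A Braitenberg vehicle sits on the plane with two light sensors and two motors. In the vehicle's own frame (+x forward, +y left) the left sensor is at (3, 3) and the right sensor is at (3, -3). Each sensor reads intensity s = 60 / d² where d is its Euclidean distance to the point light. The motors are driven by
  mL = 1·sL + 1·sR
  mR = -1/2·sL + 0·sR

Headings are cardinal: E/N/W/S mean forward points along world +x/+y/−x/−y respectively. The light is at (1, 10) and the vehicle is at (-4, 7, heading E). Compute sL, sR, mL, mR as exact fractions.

15 3/2 33/2 -15/2

left sensor world pos  = (-1, 10); dL² = 4
right sensor world pos = (-1, 4); dR² = 40
sL = 60/4 = 15
sR = 60/40 = 3/2
mL = 1·sL + 1·sR = 33/2
mR = -1/2·sL + 0·sR = -15/2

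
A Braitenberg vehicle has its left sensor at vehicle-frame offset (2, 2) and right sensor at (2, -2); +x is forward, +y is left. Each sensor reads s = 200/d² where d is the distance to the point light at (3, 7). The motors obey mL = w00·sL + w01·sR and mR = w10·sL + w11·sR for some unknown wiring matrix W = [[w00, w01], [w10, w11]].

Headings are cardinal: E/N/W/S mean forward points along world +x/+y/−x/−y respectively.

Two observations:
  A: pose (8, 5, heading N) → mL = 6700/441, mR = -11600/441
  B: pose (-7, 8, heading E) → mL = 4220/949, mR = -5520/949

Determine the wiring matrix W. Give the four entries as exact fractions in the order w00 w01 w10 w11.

obs A: pose=(8,5,N) → sL=200/9, sR=200/49, mL=6700/441, mR=-11600/441
obs B: pose=(-7,8,E) → sL=200/73, sR=40/13, mL=4220/949, mR=-5520/949
sensor matrix S = [[200/9, 200/49], [200/73, 40/13]]; det S = 23936000/418509
solve [mL_A; mL_B] = S·[w00; w01] and [mR_A; mR_B] = S·[w10; w11]:
  w00 = 1/2, w01 = 1, w10 = -1, w11 = -1

1/2 1 -1 -1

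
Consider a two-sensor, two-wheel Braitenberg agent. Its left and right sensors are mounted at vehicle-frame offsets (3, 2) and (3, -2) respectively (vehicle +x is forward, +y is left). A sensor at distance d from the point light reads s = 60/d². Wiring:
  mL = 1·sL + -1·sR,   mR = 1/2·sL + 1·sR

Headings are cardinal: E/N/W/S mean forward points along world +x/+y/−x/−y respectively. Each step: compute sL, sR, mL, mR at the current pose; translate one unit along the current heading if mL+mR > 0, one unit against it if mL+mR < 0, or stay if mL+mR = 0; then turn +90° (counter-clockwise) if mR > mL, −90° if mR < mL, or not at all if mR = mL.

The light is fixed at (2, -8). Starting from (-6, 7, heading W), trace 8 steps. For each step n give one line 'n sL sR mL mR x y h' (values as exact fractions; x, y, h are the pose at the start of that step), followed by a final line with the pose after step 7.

0 6/29 6/41 72/1189 297/1189 -6 7 W
1 60/193 12/53 864/10229 3906/10229 -7 7 S
2 15/73 1/3 -28/219 191/438 -7 6 E
3 60/389 12/65 -768/25285 6618/25285 -6 6 N
4 6/29 6/41 72/1189 297/1189 -6 7 W
5 60/193 12/53 864/10229 3906/10229 -7 7 S
6 15/73 1/3 -28/219 191/438 -7 6 E
7 60/389 12/65 -768/25285 6618/25285 -6 6 N
final -6 7 W

n=0: pose=(-6,7,W); sL=6/29, sR=6/41; mL=72/1189, mR=297/1189; mL+mR=9/29 → advance +1; mR−mL=225/1189 → turn +1·90°
n=1: pose=(-7,7,S); sL=60/193, sR=12/53; mL=864/10229, mR=3906/10229; mL+mR=90/193 → advance +1; mR−mL=3042/10229 → turn +1·90°
n=2: pose=(-7,6,E); sL=15/73, sR=1/3; mL=-28/219, mR=191/438; mL+mR=45/146 → advance +1; mR−mL=247/438 → turn +1·90°
n=3: pose=(-6,6,N); sL=60/389, sR=12/65; mL=-768/25285, mR=6618/25285; mL+mR=90/389 → advance +1; mR−mL=7386/25285 → turn +1·90°
n=4: pose=(-6,7,W); sL=6/29, sR=6/41; mL=72/1189, mR=297/1189; mL+mR=9/29 → advance +1; mR−mL=225/1189 → turn +1·90°
n=5: pose=(-7,7,S); sL=60/193, sR=12/53; mL=864/10229, mR=3906/10229; mL+mR=90/193 → advance +1; mR−mL=3042/10229 → turn +1·90°
n=6: pose=(-7,6,E); sL=15/73, sR=1/3; mL=-28/219, mR=191/438; mL+mR=45/146 → advance +1; mR−mL=247/438 → turn +1·90°
n=7: pose=(-6,6,N); sL=60/389, sR=12/65; mL=-768/25285, mR=6618/25285; mL+mR=90/389 → advance +1; mR−mL=7386/25285 → turn +1·90°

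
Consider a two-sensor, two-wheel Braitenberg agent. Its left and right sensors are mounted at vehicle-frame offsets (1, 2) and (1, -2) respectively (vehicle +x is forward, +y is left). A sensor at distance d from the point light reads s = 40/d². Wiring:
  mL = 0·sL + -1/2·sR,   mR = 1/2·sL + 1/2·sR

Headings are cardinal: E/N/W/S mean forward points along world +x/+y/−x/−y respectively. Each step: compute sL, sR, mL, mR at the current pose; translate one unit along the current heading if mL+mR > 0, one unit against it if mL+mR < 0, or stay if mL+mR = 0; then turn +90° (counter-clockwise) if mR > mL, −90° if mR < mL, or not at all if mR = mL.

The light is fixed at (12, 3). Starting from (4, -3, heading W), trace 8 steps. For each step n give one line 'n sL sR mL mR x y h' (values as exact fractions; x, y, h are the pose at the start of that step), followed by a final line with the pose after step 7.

0 8/29 40/97 -20/97 968/2813 4 -3 W
1 20/49 4/17 -2/17 268/833 3 -3 S
2 40/89 8/29 -4/29 936/2581 3 -4 E
3 5/17 5/9 -5/18 65/153 4 -4 N
4 8/29 40/97 -20/97 968/2813 4 -3 W
5 20/49 4/17 -2/17 268/833 3 -3 S
6 40/89 8/29 -4/29 936/2581 3 -4 E
7 5/17 5/9 -5/18 65/153 4 -4 N
final 4 -3 W

n=0: pose=(4,-3,W); sL=8/29, sR=40/97; mL=-20/97, mR=968/2813; mL+mR=4/29 → advance +1; mR−mL=1548/2813 → turn +1·90°
n=1: pose=(3,-3,S); sL=20/49, sR=4/17; mL=-2/17, mR=268/833; mL+mR=10/49 → advance +1; mR−mL=366/833 → turn +1·90°
n=2: pose=(3,-4,E); sL=40/89, sR=8/29; mL=-4/29, mR=936/2581; mL+mR=20/89 → advance +1; mR−mL=1292/2581 → turn +1·90°
n=3: pose=(4,-4,N); sL=5/17, sR=5/9; mL=-5/18, mR=65/153; mL+mR=5/34 → advance +1; mR−mL=215/306 → turn +1·90°
n=4: pose=(4,-3,W); sL=8/29, sR=40/97; mL=-20/97, mR=968/2813; mL+mR=4/29 → advance +1; mR−mL=1548/2813 → turn +1·90°
n=5: pose=(3,-3,S); sL=20/49, sR=4/17; mL=-2/17, mR=268/833; mL+mR=10/49 → advance +1; mR−mL=366/833 → turn +1·90°
n=6: pose=(3,-4,E); sL=40/89, sR=8/29; mL=-4/29, mR=936/2581; mL+mR=20/89 → advance +1; mR−mL=1292/2581 → turn +1·90°
n=7: pose=(4,-4,N); sL=5/17, sR=5/9; mL=-5/18, mR=65/153; mL+mR=5/34 → advance +1; mR−mL=215/306 → turn +1·90°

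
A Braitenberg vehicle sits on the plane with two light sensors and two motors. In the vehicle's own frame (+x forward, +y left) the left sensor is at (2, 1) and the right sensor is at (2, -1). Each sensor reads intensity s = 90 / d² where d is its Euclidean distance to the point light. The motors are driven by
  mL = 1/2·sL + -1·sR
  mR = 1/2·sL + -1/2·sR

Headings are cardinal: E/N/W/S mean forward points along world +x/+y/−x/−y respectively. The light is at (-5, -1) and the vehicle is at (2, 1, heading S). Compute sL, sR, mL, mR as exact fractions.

left sensor world pos  = (3, -1); dL² = 64
right sensor world pos = (1, -1); dR² = 36
sL = 90/64 = 45/32
sR = 90/36 = 5/2
mL = 1/2·sL + -1·sR = -115/64
mR = 1/2·sL + -1/2·sR = -35/64

45/32 5/2 -115/64 -35/64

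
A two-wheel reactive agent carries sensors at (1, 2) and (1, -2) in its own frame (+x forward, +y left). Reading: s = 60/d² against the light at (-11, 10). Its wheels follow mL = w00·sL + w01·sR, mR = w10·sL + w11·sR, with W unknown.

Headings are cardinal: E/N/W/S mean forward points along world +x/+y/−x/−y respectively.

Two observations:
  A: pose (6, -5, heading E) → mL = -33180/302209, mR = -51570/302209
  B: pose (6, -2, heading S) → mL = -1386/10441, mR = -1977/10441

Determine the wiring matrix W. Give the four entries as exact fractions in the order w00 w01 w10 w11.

-1/2 -1/2 -1 -1/2

obs A: pose=(6,-5,E) → sL=60/493, sR=60/613, mL=-33180/302209, mR=-51570/302209
obs B: pose=(6,-2,S) → sL=6/53, sR=30/197, mL=-1386/10441, mR=-1977/10441
sensor matrix S = [[60/493, 60/613], [6/53, 30/197]]; det S = 23516640/3155364169
solve [mL_A; mL_B] = S·[w00; w01] and [mR_A; mR_B] = S·[w10; w11]:
  w00 = -1/2, w01 = -1/2, w10 = -1, w11 = -1/2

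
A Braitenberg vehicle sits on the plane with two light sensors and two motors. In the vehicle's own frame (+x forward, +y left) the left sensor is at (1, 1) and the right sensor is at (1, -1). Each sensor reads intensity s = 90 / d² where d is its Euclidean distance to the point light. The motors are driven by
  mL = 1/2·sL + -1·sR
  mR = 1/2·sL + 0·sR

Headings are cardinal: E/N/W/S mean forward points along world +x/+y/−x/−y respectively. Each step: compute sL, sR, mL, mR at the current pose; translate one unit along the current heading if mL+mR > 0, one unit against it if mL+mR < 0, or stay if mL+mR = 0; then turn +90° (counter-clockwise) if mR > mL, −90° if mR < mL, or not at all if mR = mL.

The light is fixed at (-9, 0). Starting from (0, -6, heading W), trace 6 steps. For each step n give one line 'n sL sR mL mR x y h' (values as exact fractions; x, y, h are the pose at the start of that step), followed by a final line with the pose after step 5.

n=0: pose=(0,-6,W); sL=90/113, sR=90/89; mL=-6165/10057, mR=45/113; mL+mR=-2160/10057 → advance -1; mR−mL=90/89 → turn +1·90°
n=1: pose=(1,-6,S); sL=9/17, sR=9/13; mL=-189/442, mR=9/34; mL+mR=-36/221 → advance -1; mR−mL=9/13 → turn +1·90°
n=2: pose=(1,-5,E); sL=90/137, sR=90/157; mL=-5265/21509, mR=45/137; mL+mR=1800/21509 → advance +1; mR−mL=90/157 → turn +1·90°
n=3: pose=(2,-5,N); sL=45/58, sR=9/16; mL=-81/464, mR=45/116; mL+mR=99/464 → advance +1; mR−mL=9/16 → turn +1·90°
n=4: pose=(2,-4,W); sL=18/25, sR=90/109; mL=-1269/2725, mR=9/25; mL+mR=-288/2725 → advance -1; mR−mL=90/109 → turn +1·90°
n=5: pose=(3,-4,S); sL=45/97, sR=45/73; mL=-5445/14162, mR=45/194; mL+mR=-1080/7081 → advance -1; mR−mL=45/73 → turn +1·90°

0 90/113 90/89 -6165/10057 45/113 0 -6 W
1 9/17 9/13 -189/442 9/34 1 -6 S
2 90/137 90/157 -5265/21509 45/137 1 -5 E
3 45/58 9/16 -81/464 45/116 2 -5 N
4 18/25 90/109 -1269/2725 9/25 2 -4 W
5 45/97 45/73 -5445/14162 45/194 3 -4 S
final 3 -3 E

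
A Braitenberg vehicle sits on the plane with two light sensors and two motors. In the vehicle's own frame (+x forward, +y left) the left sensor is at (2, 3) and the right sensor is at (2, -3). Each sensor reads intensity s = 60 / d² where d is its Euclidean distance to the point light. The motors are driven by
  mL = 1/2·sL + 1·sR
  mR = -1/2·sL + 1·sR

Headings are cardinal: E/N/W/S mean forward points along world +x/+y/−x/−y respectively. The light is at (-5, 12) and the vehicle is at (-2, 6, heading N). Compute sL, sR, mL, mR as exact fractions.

15/4 15/13 315/104 -75/104

left sensor world pos  = (-5, 8); dL² = 16
right sensor world pos = (1, 8); dR² = 52
sL = 60/16 = 15/4
sR = 60/52 = 15/13
mL = 1/2·sL + 1·sR = 315/104
mR = -1/2·sL + 1·sR = -75/104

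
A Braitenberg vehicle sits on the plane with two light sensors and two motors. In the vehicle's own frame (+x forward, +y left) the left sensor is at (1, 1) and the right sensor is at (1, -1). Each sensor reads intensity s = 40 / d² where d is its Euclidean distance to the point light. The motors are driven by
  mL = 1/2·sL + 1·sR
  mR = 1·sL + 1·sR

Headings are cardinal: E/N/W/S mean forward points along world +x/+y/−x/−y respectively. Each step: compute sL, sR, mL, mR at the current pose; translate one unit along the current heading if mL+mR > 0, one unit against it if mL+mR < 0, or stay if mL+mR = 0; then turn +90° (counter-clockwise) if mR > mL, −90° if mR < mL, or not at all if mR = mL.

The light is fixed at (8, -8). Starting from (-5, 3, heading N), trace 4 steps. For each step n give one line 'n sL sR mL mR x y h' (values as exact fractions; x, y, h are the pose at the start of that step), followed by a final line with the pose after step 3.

n=0: pose=(-5,3,N); sL=2/17, sR=5/36; mL=121/612, mR=157/612; mL+mR=139/306 → advance +1; mR−mL=1/17 → turn +1·90°
n=1: pose=(-5,4,W); sL=40/317, sR=8/73; mL=3996/23141, mR=5456/23141; mL+mR=9452/23141 → advance +1; mR−mL=20/317 → turn +1·90°
n=2: pose=(-6,4,S); sL=4/29, sR=20/173; mL=926/5017, mR=1272/5017; mL+mR=2198/5017 → advance +1; mR−mL=2/29 → turn +1·90°
n=3: pose=(-6,3,E); sL=40/313, sR=40/269; mL=17900/84197, mR=23280/84197; mL+mR=41180/84197 → advance +1; mR−mL=20/313 → turn +1·90°

0 2/17 5/36 121/612 157/612 -5 3 N
1 40/317 8/73 3996/23141 5456/23141 -5 4 W
2 4/29 20/173 926/5017 1272/5017 -6 4 S
3 40/313 40/269 17900/84197 23280/84197 -6 3 E
final -5 3 N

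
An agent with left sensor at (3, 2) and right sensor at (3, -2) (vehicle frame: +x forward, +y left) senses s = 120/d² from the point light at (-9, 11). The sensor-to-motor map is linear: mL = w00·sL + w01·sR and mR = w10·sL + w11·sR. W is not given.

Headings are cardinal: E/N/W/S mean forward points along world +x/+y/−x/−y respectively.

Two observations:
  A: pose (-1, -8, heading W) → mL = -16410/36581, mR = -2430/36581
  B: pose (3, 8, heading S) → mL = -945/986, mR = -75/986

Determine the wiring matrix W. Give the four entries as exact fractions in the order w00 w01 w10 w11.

obs A: pose=(-1,-8,W) → sL=60/233, sR=60/157, mL=-16410/36581, mR=-2430/36581
obs B: pose=(3,8,S) → sL=15/29, sR=15/17, mL=-945/986, mR=-75/986
sensor matrix S = [[60/233, 60/157], [15/29, 15/17]]; det S = 532800/18034433
solve [mL_A; mL_B] = S·[w00; w01] and [mR_A; mR_B] = S·[w10; w11]:
  w00 = -1, w01 = -1/2, w10 = -1, w11 = 1/2

-1 -1/2 -1 1/2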